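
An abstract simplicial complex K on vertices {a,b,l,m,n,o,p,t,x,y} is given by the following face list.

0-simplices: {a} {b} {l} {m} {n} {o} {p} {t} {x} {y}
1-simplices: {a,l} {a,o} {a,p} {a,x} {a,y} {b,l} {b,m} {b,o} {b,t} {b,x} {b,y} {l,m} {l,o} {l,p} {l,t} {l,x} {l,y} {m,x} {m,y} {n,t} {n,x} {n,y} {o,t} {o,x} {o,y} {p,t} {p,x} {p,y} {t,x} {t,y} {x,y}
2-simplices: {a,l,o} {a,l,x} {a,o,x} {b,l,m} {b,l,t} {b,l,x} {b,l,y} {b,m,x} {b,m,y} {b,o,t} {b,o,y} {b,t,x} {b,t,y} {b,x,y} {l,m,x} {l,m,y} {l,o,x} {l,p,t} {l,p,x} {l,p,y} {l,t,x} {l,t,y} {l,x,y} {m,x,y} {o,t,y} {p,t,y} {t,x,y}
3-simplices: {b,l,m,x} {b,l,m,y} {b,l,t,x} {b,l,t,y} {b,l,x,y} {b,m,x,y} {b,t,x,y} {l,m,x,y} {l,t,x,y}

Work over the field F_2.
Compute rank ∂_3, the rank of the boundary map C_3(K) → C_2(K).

n_0=10 n_1=31 n_2=27 n_3=9  [Z2]
∂1: piv[al,ao,ap,ax,ay,bl,bm,bt,nt] rk=9  ker:bo,bx,by,lm,lo,lp,lt,lx,ly,mx,my,nx,ny,ot,ox,oy,pt,px,py,tx,ty,xy
∂2: piv[alo,alx,aox,blm,blt,blx,bly,bmx,bmy,bot,boy,btx,bty,bxy,lpt,lpx,lpy] rk=17  ker:lmx,lmy,lox,ltx,lty,lxy,mxy,oty,pty,txy
∂3: piv[blmx,blmy,bltx,blty,blxy,bmxy,btxy] rk=7  ker:lmxy,ltxy
rk∂_3=7

rank∂_3=7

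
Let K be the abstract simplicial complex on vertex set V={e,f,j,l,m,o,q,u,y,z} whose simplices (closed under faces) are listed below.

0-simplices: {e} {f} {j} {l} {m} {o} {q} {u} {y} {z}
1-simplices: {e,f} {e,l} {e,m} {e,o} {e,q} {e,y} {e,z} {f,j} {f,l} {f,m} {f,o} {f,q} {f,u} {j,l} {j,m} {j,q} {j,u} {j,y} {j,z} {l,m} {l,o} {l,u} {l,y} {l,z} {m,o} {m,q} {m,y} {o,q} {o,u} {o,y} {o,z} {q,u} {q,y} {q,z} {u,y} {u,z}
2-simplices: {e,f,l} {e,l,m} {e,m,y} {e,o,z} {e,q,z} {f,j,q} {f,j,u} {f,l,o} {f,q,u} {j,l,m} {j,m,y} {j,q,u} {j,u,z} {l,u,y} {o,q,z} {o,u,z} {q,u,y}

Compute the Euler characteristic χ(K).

χ(K)=-9

n_0=10 n_1=36 n_2=17
χ=+10−36+17=-9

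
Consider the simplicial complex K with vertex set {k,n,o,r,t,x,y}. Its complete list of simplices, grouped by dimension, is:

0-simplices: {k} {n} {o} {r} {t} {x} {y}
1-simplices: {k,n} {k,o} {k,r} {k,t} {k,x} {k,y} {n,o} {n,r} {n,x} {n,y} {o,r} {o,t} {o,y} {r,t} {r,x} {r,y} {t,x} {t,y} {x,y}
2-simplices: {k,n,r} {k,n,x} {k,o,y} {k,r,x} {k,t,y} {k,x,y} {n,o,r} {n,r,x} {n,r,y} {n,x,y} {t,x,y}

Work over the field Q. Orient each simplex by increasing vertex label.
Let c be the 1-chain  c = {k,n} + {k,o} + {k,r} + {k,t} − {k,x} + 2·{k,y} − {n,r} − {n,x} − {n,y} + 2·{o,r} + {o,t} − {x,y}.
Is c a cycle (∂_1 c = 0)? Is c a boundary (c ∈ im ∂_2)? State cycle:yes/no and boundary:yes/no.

n_0=7 n_1=19 n_2=11  [Q]
∂1: piv[kn,ko,kr,kt,kx,ky] rk=6  ker:no,nr,nx,ny,or,ot,oy,rt,rx,ry,tx,ty,xy
∂2: piv[knr,knx,koy,krx,kty,kxy,nor,nry,nxy,txy] rk=10  ker:nrx
∂1c = −5·{k} + 4·{n} − 2·{o} + 2·{r} + 2·{t} − {x}

cycle:no boundary:no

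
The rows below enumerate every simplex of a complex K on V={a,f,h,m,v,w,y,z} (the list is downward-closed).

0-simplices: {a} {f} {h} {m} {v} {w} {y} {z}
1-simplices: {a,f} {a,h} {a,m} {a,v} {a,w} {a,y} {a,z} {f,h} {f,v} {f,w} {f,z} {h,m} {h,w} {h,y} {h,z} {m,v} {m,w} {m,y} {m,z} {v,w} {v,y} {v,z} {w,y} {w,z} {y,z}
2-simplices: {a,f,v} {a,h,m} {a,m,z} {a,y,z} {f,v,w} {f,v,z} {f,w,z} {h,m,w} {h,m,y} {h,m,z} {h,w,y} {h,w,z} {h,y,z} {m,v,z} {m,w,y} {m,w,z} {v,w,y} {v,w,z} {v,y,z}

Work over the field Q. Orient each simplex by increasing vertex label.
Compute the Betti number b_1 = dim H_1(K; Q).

n_0=8 n_1=25 n_2=19  [Q]
∂1: piv[af,ah,am,av,aw,ay,az] rk=7  ker:fh,fv,fw,fz,hm,hw,hy,hz,mv,mw,my,mz,vw,vy,vz,wy,wz,yz
∂2: piv[afv,ahm,amz,ayz,fvw,fvz,fwz,hmw,hmy,hmz,hwy,hwz,hyz,mvz,vwy] rk=15  ker:mwy,mwz,vwz,vyz
b_1=(25−7)−15=3

b_1=3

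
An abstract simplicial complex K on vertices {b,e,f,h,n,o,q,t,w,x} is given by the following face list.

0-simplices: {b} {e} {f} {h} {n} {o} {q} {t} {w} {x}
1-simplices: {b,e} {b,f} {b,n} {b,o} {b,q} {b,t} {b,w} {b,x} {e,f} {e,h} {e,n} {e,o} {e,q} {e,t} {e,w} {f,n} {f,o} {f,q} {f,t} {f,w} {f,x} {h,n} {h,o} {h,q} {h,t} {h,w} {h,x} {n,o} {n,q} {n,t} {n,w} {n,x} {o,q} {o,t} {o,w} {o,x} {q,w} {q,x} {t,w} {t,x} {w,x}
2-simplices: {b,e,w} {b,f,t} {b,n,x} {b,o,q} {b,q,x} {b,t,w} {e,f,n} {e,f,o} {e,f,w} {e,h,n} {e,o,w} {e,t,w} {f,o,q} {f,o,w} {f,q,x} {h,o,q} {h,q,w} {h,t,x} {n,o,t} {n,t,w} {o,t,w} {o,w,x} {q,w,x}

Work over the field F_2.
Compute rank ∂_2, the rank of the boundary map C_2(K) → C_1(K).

n_0=10 n_1=41 n_2=23  [Z2]
∂1: piv[be,bf,bn,bo,bq,bt,bw,bx,eh] rk=9  ker:ef,en,eo,eq,et,ew,fn,fo,fq,ft,fw,fx,hn,ho,hq,ht,hw,hx,no,nq,nt,nw,nx,oq,ot,ow,ox,qw,qx,tw,tx,wx
∂2: piv[bew,bft,bnx,boq,bqx,btw,efn,efo,efw,ehn,eow,etw,foq,fqx,hoq,hqw,htx,not,ntw,otw,owx,qwx] rk=22  ker:fow
rk∂_2=22

rank∂_2=22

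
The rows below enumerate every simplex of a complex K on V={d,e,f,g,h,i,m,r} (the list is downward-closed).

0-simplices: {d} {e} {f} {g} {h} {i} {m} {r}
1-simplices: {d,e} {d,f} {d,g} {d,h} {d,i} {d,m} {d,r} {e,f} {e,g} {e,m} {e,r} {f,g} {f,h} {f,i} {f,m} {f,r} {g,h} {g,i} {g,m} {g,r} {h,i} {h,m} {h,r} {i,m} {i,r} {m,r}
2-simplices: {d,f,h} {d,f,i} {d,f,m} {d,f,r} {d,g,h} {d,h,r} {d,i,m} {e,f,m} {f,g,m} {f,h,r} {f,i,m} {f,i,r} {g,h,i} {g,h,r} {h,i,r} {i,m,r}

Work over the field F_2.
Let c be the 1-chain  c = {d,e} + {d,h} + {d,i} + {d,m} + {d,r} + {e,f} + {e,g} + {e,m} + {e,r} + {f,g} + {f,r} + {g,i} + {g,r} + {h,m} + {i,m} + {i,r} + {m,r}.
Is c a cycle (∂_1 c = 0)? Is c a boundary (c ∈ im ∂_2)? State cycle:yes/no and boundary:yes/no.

cycle:no boundary:no

n_0=8 n_1=26 n_2=16  [Z2]
∂1: piv[de,df,dg,dh,di,dm,dr] rk=7  ker:ef,eg,em,er,fg,fh,fi,fm,fr,gh,gi,gm,gr,hi,hm,hr,im,ir,mr
∂2: piv[dfh,dfi,dfm,dfr,dgh,dhr,dim,efm,fgm,fir,ghi,ghr,hir,imr] rk=14  ker:fhr,fim
∂1c = {d} + {e} + {f} + {m}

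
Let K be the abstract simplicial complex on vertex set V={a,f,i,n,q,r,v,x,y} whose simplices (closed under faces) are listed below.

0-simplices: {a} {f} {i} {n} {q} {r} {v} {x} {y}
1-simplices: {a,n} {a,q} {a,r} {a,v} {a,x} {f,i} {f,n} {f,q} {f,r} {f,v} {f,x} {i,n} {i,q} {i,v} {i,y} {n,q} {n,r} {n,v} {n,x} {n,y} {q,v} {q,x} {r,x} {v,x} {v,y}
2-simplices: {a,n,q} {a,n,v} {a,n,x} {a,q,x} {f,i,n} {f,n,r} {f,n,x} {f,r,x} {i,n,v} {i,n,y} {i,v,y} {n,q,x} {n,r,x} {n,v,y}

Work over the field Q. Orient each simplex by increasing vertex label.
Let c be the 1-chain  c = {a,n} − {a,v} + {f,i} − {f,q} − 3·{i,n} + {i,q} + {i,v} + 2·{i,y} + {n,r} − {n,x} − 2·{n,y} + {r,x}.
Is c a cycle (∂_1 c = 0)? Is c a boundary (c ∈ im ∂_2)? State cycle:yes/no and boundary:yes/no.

n_0=9 n_1=25 n_2=14  [Q]
∂1: piv[an,aq,ar,av,ax,fi,fn,iy] rk=8  ker:fq,fr,fv,fx,in,iq,iv,nq,nr,nv,nx,ny,qv,qx,rx,vx,vy
∂2: piv[anq,anv,anx,aqx,fin,fnr,fnx,frx,inv,iny,ivy] rk=11  ker:nqx,nrx,nvy
∂1c = 0
c vs im∂2: residual ≠ 0 ⇒ not boundary

cycle:yes boundary:no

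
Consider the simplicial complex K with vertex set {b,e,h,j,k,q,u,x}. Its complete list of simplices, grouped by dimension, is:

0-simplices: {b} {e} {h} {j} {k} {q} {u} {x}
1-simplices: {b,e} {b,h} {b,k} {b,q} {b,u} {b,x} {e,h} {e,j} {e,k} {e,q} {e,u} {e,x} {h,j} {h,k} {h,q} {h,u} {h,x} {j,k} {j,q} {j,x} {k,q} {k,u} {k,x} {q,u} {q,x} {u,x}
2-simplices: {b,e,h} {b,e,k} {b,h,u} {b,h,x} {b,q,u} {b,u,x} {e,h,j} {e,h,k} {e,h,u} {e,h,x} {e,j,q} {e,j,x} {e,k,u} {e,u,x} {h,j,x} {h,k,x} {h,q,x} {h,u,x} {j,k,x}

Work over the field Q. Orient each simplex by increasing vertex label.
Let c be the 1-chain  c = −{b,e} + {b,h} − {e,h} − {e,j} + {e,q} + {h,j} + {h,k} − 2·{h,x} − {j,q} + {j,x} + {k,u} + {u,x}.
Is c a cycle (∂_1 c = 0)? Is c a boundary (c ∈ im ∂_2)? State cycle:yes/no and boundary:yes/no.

cycle:yes boundary:yes

n_0=8 n_1=26 n_2=19  [Q]
∂1: piv[be,bh,bk,bq,bu,bx,ej] rk=7  ker:eh,ek,eq,eu,ex,hj,hk,hq,hu,hx,jk,jq,jx,kq,ku,kx,qu,qx,ux
∂2: piv[beh,bek,bhu,bhx,bqu,bux,ehj,ehk,ehu,ehx,ejq,ejx,eku,hkx,hqx,jkx] rk=16  ker:eux,hjx,hux
∂1c = 0
c vs im∂2: reduces to 0 ⇒ boundary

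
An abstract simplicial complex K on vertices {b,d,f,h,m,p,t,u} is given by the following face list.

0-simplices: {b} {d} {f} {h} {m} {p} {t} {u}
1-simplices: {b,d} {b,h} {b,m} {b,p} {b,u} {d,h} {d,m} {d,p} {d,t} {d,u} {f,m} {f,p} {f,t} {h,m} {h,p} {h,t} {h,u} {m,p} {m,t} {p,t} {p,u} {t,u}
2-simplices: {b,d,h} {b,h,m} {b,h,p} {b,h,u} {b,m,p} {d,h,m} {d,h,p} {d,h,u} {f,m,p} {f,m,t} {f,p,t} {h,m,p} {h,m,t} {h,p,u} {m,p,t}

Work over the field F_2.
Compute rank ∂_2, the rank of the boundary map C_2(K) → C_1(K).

n_0=8 n_1=22 n_2=15  [Z2]
∂1: piv[bd,bh,bm,bp,bu,dt,fm] rk=7  ker:dh,dm,dp,du,fp,ft,hm,hp,ht,hu,mp,mt,pt,pu,tu
∂2: piv[bdh,bhm,bhp,bhu,bmp,dhm,dhp,dhu,fmp,fmt,fpt,hmt,hpu] rk=13  ker:hmp,mpt
rk∂_2=13

rank∂_2=13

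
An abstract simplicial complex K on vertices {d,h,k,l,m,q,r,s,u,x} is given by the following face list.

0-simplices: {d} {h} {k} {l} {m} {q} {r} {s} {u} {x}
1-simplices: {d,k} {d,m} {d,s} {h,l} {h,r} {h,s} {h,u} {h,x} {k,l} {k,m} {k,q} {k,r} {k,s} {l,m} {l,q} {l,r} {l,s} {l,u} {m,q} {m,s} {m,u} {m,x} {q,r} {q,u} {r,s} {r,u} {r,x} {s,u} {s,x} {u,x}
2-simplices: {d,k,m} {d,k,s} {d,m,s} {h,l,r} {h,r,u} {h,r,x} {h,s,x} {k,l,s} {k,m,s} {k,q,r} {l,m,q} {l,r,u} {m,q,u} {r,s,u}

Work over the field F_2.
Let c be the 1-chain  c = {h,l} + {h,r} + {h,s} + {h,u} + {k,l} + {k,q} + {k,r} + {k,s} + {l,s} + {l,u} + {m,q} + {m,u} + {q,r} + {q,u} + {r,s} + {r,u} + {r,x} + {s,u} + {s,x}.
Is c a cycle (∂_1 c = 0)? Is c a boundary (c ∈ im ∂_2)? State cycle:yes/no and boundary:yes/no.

cycle:yes boundary:yes

n_0=10 n_1=30 n_2=14  [Z2]
∂1: piv[dk,dm,ds,hl,hr,hs,hu,hx,kq] rk=9  ker:kl,km,kr,ks,lm,lq,lr,ls,lu,mq,ms,mu,mx,qr,qu,rs,ru,rx,su,sx,ux
∂2: piv[dkm,dks,dms,hlr,hru,hrx,hsx,kls,kqr,lmq,lru,mqu,rsu] rk=13  ker:kms
∂1c = 0
c vs im∂2: reduces to 0 ⇒ boundary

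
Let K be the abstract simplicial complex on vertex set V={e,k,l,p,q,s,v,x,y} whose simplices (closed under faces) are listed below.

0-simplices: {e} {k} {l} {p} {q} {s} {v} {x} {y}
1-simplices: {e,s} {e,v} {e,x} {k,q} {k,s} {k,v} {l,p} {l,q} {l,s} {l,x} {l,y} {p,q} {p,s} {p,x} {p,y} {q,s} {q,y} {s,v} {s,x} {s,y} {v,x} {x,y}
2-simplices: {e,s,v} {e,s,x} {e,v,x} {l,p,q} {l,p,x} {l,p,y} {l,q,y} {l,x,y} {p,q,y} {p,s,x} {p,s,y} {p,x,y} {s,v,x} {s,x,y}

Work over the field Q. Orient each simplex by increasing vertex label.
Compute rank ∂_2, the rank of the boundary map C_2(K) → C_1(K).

n_0=9 n_1=22 n_2=14  [Q]
∂1: piv[es,ev,ex,kq,ks,lp,lq,ly] rk=8  ker:kv,ls,lx,pq,ps,px,py,qs,qy,sv,sx,sy,vx,xy
∂2: piv[esv,esx,evx,lpq,lpx,lpy,lqy,lxy,psx,psy] rk=10  ker:pqy,pxy,svx,sxy
rk∂_2=10

rank∂_2=10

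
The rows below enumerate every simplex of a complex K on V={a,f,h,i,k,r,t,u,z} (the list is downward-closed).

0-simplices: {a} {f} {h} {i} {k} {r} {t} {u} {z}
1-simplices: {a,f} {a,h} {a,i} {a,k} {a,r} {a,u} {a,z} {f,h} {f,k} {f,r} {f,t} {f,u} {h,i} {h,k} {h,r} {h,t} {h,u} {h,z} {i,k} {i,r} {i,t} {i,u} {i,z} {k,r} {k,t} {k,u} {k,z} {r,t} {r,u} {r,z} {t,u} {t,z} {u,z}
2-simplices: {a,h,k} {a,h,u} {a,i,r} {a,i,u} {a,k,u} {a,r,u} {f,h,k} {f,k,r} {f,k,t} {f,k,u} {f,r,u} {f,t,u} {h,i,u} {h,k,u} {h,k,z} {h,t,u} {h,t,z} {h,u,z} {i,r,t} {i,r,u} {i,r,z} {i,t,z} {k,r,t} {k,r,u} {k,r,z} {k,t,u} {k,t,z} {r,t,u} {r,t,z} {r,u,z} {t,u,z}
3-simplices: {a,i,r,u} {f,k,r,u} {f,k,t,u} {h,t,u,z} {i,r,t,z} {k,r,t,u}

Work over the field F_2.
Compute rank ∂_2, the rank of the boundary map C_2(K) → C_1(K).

n_0=9 n_1=33 n_2=31 n_3=6  [Z2]
∂1: piv[af,ah,ai,ak,ar,au,az,ft] rk=8  ker:fh,fk,fr,fu,hi,hk,hr,ht,hu,hz,ik,ir,it,iu,iz,kr,kt,ku,kz,rt,ru,rz,tu,tz,uz
∂2: piv[ahk,ahu,air,aiu,aku,aru,fhk,fkr,fkt,fku,fru,ftu,hiu,hkz,htu,htz,huz,irt,irz,itz,krt] rk=21  ker:hku,iru,kru,krz,ktu,ktz,rtu,rtz,ruz,tuz
∂3: piv[airu,fkru,fktu,htuz,irtz,krtu] rk=6
rk∂_2=21

rank∂_2=21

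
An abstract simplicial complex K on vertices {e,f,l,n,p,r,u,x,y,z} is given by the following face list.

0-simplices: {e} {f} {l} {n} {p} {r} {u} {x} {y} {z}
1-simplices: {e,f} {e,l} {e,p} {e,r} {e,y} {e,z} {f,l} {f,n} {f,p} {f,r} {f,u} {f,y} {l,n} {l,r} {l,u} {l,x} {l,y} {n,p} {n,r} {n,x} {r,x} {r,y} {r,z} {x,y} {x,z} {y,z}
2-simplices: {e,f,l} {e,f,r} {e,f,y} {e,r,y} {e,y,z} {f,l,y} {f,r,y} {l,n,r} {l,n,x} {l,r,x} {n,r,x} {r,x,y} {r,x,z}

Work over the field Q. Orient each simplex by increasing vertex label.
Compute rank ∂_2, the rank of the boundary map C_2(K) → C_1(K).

n_0=10 n_1=26 n_2=13  [Q]
∂1: piv[ef,el,ep,er,ey,ez,fn,fu,lx] rk=9  ker:fl,fp,fr,fy,ln,lr,lu,ly,np,nr,nx,rx,ry,rz,xy,xz,yz
∂2: piv[efl,efr,efy,ery,eyz,fly,lnr,lnx,lrx,rxy,rxz] rk=11  ker:fry,nrx
rk∂_2=11

rank∂_2=11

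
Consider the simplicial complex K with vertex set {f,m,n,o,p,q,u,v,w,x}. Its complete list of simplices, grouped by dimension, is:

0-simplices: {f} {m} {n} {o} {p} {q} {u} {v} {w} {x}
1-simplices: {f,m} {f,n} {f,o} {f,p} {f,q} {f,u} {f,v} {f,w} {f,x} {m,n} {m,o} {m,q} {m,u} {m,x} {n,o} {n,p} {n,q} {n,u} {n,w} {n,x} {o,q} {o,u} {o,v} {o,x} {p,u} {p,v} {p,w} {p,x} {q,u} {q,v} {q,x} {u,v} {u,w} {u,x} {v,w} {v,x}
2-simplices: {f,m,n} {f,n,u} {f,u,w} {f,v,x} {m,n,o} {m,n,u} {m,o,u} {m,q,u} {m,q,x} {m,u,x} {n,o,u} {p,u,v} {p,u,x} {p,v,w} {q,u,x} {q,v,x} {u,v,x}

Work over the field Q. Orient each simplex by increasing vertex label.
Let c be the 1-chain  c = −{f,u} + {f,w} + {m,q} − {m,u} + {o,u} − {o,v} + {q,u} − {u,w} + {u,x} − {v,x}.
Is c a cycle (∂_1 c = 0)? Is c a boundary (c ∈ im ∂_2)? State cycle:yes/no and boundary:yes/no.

cycle:yes boundary:no

n_0=10 n_1=36 n_2=17  [Q]
∂1: piv[fm,fn,fo,fp,fq,fu,fv,fw,fx] rk=9  ker:mn,mo,mq,mu,mx,no,np,nq,nu,nw,nx,oq,ou,ov,ox,pu,pv,pw,px,qu,qv,qx,uv,uw,ux,vw,vx
∂2: piv[fmn,fnu,fuw,fvx,mno,mnu,mou,mqu,mqx,mux,puv,pux,pvw,qvx,uvx] rk=15  ker:nou,qux
∂1c = 0
c vs im∂2: residual ≠ 0 ⇒ not boundary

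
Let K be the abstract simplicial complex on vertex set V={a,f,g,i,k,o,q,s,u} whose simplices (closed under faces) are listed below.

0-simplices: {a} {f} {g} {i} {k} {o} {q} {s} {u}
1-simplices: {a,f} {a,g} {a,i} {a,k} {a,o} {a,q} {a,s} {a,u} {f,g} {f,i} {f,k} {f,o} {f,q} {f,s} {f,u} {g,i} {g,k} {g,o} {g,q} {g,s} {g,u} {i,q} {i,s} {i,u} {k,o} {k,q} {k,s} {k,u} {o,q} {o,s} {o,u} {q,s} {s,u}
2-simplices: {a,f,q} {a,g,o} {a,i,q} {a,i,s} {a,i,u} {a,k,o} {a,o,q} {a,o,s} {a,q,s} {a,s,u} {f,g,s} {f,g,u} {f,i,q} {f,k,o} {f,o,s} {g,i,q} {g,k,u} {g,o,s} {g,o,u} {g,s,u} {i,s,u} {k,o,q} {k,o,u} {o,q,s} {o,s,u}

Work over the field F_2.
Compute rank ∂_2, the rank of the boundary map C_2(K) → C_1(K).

n_0=9 n_1=33 n_2=25  [Z2]
∂1: piv[af,ag,ai,ak,ao,aq,as,au] rk=8  ker:fg,fi,fk,fo,fq,fs,fu,gi,gk,go,gq,gs,gu,iq,is,iu,ko,kq,ks,ku,oq,os,ou,qs,su
∂2: piv[afq,ago,aiq,ais,aiu,ako,aoq,aos,aqs,asu,fgs,fgu,fiq,fko,fos,giq,gku,gos,gou,gsu,koq,kou] rk=22  ker:isu,oqs,osu
rk∂_2=22

rank∂_2=22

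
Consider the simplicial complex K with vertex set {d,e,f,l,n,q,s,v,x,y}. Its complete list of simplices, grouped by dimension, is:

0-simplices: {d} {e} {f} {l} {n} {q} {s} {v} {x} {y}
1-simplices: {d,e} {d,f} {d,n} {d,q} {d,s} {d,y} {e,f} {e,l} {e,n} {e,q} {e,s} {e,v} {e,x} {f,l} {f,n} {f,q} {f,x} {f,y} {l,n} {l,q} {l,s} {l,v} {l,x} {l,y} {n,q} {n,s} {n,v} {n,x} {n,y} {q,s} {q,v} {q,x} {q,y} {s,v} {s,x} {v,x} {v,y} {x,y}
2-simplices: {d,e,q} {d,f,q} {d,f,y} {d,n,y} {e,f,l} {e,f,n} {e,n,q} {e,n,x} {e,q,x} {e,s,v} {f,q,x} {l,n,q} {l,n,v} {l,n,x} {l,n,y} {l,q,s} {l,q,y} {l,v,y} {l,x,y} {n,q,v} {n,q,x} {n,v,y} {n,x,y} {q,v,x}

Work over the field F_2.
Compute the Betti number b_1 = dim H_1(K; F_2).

n_0=10 n_1=38 n_2=24  [Z2]
∂1: piv[de,df,dn,dq,ds,dy,el,ev,ex] rk=9  ker:ef,en,eq,es,fl,fn,fq,fx,fy,ln,lq,ls,lv,lx,ly,nq,ns,nv,nx,ny,qs,qv,qx,qy,sv,sx,vx,vy,xy
∂2: piv[deq,dfq,dfy,dny,efl,efn,enq,enx,eqx,esv,fqx,lnq,lnv,lnx,lny,lqs,lqy,lvy,lxy,nqv,qvx] rk=21  ker:nqx,nvy,nxy
b_1=(38−9)−21=8

b_1=8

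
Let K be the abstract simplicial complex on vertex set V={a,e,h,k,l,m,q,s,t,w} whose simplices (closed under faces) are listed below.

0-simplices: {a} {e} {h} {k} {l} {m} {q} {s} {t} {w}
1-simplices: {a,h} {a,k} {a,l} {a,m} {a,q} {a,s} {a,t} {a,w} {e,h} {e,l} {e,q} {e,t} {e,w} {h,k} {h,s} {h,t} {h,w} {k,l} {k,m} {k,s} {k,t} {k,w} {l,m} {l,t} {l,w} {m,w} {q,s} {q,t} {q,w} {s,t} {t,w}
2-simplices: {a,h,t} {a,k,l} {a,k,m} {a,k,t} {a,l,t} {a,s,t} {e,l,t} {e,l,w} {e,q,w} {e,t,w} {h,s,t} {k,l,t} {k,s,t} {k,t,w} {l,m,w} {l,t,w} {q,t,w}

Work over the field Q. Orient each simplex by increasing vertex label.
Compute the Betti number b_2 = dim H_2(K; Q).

n_0=10 n_1=31 n_2=17  [Q]
∂1: piv[ah,ak,al,am,aq,as,at,aw,eh] rk=9  ker:el,eq,et,ew,hk,hs,ht,hw,kl,km,ks,kt,kw,lm,lt,lw,mw,qs,qt,qw,st,tw
∂2: piv[aht,akl,akm,akt,alt,ast,elt,elw,eqw,etw,hst,kst,ktw,lmw,qtw] rk=15  ker:klt,ltw
b_2=(17−15)−0=2

b_2=2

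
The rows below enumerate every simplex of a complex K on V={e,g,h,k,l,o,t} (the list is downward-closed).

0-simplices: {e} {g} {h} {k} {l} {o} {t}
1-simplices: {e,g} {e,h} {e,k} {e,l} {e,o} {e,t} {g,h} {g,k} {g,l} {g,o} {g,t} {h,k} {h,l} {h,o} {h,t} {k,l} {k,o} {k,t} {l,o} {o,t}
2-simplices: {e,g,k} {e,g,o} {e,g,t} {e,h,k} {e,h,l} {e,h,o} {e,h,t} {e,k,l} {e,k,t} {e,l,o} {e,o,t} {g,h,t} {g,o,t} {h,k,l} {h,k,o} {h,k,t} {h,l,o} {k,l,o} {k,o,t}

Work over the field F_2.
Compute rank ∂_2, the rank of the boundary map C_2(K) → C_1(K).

n_0=7 n_1=20 n_2=19  [Z2]
∂1: piv[eg,eh,ek,el,eo,et] rk=6  ker:gh,gk,gl,go,gt,hk,hl,ho,ht,kl,ko,kt,lo,ot
∂2: piv[egk,ego,egt,ehk,ehl,eho,eht,ekl,ekt,elo,eot,ght,hko] rk=13  ker:got,hkl,hkt,hlo,klo,kot
rk∂_2=13

rank∂_2=13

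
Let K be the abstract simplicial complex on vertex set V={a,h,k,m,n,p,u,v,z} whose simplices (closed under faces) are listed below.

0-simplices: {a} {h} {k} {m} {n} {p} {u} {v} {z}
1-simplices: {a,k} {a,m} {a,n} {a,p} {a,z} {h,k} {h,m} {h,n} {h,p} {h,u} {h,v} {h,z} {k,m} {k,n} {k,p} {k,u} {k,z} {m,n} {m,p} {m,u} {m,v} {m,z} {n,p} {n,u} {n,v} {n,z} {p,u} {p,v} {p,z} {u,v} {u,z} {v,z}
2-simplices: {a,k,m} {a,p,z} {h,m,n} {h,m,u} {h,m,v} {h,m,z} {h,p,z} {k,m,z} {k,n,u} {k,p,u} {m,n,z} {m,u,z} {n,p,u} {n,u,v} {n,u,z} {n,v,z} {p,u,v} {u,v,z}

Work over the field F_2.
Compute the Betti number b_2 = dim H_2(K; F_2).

n_0=9 n_1=32 n_2=18  [Z2]
∂1: piv[ak,am,an,ap,az,hk,hu,hv] rk=8  ker:hm,hn,hp,hz,km,kn,kp,ku,kz,mn,mp,mu,mv,mz,np,nu,nv,nz,pu,pv,pz,uv,uz,vz
∂2: piv[akm,apz,hmn,hmu,hmv,hmz,hpz,kmz,knu,kpu,mnz,muz,npu,nuv,nuz,nvz,puv] rk=17  ker:uvz
b_2=(18−17)−0=1

b_2=1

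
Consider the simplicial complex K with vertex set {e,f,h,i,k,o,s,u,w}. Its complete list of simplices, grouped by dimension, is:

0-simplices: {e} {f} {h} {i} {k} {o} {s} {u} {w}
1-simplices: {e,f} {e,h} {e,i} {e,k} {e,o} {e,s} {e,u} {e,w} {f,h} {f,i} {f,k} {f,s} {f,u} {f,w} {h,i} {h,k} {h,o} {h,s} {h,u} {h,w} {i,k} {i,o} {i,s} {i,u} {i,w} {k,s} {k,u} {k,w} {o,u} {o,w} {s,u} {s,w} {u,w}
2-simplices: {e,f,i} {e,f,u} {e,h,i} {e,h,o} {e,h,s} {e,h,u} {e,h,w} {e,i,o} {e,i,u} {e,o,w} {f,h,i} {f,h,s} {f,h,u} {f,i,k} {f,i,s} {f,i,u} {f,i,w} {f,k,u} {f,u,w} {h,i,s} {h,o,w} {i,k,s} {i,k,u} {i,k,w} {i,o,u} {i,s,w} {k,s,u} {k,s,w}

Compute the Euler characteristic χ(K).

n_0=9 n_1=33 n_2=28
χ=+9−33+28=4

χ(K)=4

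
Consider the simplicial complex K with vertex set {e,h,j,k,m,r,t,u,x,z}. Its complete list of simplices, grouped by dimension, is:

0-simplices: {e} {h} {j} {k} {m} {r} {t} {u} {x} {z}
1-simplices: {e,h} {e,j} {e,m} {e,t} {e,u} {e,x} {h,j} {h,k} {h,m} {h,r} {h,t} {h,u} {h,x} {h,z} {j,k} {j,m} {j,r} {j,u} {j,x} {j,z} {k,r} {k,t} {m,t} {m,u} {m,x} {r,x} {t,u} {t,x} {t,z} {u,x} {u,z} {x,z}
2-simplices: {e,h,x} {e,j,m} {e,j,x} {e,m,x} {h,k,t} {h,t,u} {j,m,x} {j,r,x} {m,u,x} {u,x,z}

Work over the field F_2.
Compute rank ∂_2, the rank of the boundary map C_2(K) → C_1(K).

n_0=10 n_1=32 n_2=10  [Z2]
∂1: piv[eh,ej,em,et,eu,ex,hk,hr,hz] rk=9  ker:hj,hm,ht,hu,hx,jk,jm,jr,ju,jx,jz,kr,kt,mt,mu,mx,rx,tu,tx,tz,ux,uz,xz
∂2: piv[ehx,ejm,ejx,emx,hkt,htu,jrx,mux,uxz] rk=9  ker:jmx
rk∂_2=9

rank∂_2=9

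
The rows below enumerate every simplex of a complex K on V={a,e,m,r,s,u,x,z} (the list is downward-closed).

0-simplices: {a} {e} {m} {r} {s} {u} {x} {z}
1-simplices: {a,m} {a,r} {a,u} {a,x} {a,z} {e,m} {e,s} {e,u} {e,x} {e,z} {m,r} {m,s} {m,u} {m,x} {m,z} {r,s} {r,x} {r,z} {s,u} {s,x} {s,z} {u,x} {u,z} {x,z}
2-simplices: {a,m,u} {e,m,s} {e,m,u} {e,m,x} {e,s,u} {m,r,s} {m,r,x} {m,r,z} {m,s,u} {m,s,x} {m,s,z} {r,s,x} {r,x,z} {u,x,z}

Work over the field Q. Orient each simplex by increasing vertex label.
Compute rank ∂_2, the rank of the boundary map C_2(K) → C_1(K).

rank∂_2=12

n_0=8 n_1=24 n_2=14  [Q]
∂1: piv[am,ar,au,ax,az,em,es] rk=7  ker:eu,ex,ez,mr,ms,mu,mx,mz,rs,rx,rz,su,sx,sz,ux,uz,xz
∂2: piv[amu,ems,emu,emx,esu,mrs,mrx,mrz,msx,msz,rxz,uxz] rk=12  ker:msu,rsx
rk∂_2=12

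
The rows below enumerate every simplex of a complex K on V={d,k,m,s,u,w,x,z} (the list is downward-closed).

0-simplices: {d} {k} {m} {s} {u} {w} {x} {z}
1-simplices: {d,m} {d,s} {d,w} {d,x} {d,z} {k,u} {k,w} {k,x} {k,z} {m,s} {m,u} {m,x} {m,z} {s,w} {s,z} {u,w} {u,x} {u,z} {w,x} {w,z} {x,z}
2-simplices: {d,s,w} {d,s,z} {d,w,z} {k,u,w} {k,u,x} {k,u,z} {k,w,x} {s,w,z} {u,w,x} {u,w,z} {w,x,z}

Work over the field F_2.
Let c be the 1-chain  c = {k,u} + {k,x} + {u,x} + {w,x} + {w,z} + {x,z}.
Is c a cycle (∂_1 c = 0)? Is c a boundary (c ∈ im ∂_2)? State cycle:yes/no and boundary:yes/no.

n_0=8 n_1=21 n_2=11  [Z2]
∂1: piv[dm,ds,dw,dx,dz,ku,kw] rk=7  ker:kx,kz,ms,mu,mx,mz,sw,sz,uw,ux,uz,wx,wz,xz
∂2: piv[dsw,dsz,dwz,kuw,kux,kuz,kwx,uwz,wxz] rk=9  ker:swz,uwx
∂1c = 0
c vs im∂2: reduces to 0 ⇒ boundary

cycle:yes boundary:yes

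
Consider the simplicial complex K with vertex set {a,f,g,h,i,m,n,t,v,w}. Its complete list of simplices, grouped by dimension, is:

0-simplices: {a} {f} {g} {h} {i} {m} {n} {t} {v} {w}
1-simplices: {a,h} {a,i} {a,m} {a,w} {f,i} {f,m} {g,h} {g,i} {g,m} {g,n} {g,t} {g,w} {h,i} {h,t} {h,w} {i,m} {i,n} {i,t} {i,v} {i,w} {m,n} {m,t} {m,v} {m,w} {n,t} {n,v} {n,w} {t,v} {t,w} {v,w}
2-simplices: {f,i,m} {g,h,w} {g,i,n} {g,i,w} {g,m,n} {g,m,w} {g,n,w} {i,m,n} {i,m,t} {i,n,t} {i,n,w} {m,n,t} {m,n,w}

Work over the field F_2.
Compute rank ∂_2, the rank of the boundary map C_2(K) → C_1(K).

n_0=10 n_1=30 n_2=13  [Z2]
∂1: piv[ah,ai,am,aw,fi,gh,gn,gt,iv] rk=9  ker:fm,gi,gm,gw,hi,ht,hw,im,in,it,iw,mn,mt,mv,mw,nt,nv,nw,tv,tw,vw
∂2: piv[fim,ghw,gin,giw,gmn,gmw,gnw,imn,imt,int] rk=10  ker:inw,mnt,mnw
rk∂_2=10

rank∂_2=10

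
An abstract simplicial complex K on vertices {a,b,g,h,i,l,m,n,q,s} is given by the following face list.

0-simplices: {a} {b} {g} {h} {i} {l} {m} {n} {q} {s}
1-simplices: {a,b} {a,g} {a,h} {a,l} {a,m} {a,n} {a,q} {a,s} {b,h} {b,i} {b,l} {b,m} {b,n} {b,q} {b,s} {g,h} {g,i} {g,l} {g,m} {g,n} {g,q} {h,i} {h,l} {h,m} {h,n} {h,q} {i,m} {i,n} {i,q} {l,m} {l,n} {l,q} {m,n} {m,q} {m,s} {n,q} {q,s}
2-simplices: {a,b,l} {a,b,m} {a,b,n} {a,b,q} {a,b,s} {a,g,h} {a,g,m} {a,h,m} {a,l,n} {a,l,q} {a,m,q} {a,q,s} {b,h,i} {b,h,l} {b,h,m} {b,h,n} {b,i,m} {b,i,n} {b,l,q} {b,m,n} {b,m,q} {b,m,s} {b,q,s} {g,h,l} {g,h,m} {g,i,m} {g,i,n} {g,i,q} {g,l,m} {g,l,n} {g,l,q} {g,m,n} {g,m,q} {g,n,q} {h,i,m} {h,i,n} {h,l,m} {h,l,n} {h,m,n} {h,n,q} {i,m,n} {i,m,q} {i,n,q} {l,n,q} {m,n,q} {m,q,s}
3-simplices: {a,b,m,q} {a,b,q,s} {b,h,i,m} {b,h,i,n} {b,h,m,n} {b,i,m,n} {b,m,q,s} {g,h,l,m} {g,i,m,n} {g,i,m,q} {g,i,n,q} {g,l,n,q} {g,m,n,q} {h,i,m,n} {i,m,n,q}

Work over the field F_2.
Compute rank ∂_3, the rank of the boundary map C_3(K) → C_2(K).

rank∂_3=13

n_0=10 n_1=37 n_2=46 n_3=15  [Z2]
∂1: piv[ab,ag,ah,al,am,an,aq,as,bi] rk=9  ker:bh,bl,bm,bn,bq,bs,gh,gi,gl,gm,gn,gq,hi,hl,hm,hn,hq,im,in,iq,lm,ln,lq,mn,mq,ms,nq,qs
∂2: piv[abl,abm,abn,abq,abs,agh,agm,ahm,aln,alq,amq,aqs,bhi,bhl,bhm,bhn,bim,bin,bmn,bms,ghl,gim,gin,giq,glm,glq,gnq,hnq] rk=28  ker:blq,bmq,bqs,ghm,gln,gmn,gmq,him,hin,hlm,hln,hmn,imn,imq,inq,lnq,mnq,mqs
∂3: piv[abmq,abqs,bhim,bhin,bhmn,bimn,bmqs,ghlm,gimn,gimq,ginq,glnq,gmnq] rk=13  ker:himn,imnq
rk∂_3=13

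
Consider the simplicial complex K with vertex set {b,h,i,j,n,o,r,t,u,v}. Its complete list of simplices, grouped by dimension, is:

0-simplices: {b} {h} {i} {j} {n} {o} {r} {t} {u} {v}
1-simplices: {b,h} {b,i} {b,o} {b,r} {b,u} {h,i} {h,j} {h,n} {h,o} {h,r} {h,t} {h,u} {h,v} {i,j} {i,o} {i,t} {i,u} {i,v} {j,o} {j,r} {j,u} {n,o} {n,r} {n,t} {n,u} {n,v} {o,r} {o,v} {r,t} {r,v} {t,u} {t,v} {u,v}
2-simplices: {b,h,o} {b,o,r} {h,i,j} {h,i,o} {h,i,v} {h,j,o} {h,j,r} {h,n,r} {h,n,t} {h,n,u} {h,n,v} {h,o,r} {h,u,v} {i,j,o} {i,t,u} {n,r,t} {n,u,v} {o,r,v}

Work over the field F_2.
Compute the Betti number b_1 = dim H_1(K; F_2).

b_1=8

n_0=10 n_1=33 n_2=18  [Z2]
∂1: piv[bh,bi,bo,br,bu,hj,hn,ht,hv] rk=9  ker:hi,ho,hr,hu,ij,io,it,iu,iv,jo,jr,ju,no,nr,nt,nu,nv,or,ov,rt,rv,tu,tv,uv
∂2: piv[bho,bor,hij,hio,hiv,hjo,hjr,hnr,hnt,hnu,hnv,hor,huv,itu,nrt,orv] rk=16  ker:ijo,nuv
b_1=(33−9)−16=8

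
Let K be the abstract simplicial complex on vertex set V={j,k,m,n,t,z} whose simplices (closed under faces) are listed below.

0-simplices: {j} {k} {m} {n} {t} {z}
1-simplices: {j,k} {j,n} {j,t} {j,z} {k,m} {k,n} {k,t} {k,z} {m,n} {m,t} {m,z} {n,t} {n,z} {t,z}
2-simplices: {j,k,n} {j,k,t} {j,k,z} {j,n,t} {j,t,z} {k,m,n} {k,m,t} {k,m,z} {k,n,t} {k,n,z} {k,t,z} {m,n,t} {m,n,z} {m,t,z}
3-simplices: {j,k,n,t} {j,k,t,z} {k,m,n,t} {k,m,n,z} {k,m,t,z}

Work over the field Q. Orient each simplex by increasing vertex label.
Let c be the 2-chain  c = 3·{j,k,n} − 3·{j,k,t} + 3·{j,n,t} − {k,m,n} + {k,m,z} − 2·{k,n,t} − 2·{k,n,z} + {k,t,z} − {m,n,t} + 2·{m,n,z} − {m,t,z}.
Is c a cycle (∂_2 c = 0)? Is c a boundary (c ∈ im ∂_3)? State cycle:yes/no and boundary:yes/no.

cycle:yes boundary:yes

n_0=6 n_1=14 n_2=14 n_3=5  [Q]
∂1: piv[jk,jn,jt,jz,km] rk=5  ker:kn,kt,kz,mn,mt,mz,nt,nz,tz
∂2: piv[jkn,jkt,jkz,jnt,jtz,kmn,kmt,kmz,knz] rk=9  ker:knt,ktz,mnt,mnz,mtz
∂3: piv[jknt,jktz,kmnt,kmnz,kmtz] rk=5
∂2c = 0
c vs im∂3: reduces to 0 ⇒ boundary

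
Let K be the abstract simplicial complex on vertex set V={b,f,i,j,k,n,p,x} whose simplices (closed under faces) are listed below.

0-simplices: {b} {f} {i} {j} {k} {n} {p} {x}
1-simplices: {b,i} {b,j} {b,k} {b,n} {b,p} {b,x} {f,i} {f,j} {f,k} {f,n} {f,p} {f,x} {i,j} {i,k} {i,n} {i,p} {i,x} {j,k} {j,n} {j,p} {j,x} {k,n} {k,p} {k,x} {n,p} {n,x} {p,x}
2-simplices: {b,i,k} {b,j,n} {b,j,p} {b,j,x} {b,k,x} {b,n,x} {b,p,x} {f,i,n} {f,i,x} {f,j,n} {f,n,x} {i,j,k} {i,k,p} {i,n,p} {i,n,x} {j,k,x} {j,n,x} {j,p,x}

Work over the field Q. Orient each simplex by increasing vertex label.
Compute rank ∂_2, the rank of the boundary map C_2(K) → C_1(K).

n_0=8 n_1=27 n_2=18  [Q]
∂1: piv[bi,bj,bk,bn,bp,bx,fi] rk=7  ker:fj,fk,fn,fp,fx,ij,ik,in,ip,ix,jk,jn,jp,jx,kn,kp,kx,np,nx,px
∂2: piv[bik,bjn,bjp,bjx,bkx,bnx,bpx,fin,fix,fjn,fnx,ijk,ikp,inp,jkx] rk=15  ker:inx,jnx,jpx
rk∂_2=15

rank∂_2=15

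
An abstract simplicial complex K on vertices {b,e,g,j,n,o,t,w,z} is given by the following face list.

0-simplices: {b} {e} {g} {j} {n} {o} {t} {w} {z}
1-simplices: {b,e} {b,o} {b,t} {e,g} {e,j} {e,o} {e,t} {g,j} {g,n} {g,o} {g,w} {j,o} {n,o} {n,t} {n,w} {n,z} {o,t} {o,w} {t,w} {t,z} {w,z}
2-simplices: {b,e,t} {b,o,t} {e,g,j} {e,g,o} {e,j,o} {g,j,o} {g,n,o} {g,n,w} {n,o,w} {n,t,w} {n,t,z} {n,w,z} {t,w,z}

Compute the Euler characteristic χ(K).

n_0=9 n_1=21 n_2=13
χ=+9−21+13=1

χ(K)=1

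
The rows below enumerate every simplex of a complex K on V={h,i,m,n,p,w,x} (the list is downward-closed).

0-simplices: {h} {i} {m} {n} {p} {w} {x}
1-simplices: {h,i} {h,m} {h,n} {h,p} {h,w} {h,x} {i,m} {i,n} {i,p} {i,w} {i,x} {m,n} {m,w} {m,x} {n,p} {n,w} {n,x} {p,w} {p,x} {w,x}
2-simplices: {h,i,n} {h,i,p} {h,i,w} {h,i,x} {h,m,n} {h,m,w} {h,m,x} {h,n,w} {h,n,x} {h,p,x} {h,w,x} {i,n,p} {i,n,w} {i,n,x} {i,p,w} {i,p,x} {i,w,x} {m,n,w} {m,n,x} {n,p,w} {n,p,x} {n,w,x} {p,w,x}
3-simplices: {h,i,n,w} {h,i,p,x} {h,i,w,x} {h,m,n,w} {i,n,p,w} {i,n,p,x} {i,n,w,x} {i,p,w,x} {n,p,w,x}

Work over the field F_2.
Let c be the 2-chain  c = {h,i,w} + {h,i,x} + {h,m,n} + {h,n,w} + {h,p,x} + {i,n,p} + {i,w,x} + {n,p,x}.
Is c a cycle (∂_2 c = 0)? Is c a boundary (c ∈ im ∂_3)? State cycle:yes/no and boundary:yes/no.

cycle:no boundary:no

n_0=7 n_1=20 n_2=23 n_3=9  [Z2]
∂1: piv[hi,hm,hn,hp,hw,hx] rk=6  ker:im,in,ip,iw,ix,mn,mw,mx,np,nw,nx,pw,px,wx
∂2: piv[hin,hip,hiw,hix,hmn,hmw,hmx,hnw,hnx,hpx,hwx,inp,ipw] rk=13  ker:inw,inx,ipx,iwx,mnw,mnx,npw,npx,nwx,pwx
∂3: piv[hinw,hipx,hiwx,hmnw,inpw,inpx,inwx,ipwx] rk=8  ker:npwx
∂2c = {h,m} + {h,p} + {i,n} + {i,p} + {m,n} + {n,w} + {n,x} + {w,x}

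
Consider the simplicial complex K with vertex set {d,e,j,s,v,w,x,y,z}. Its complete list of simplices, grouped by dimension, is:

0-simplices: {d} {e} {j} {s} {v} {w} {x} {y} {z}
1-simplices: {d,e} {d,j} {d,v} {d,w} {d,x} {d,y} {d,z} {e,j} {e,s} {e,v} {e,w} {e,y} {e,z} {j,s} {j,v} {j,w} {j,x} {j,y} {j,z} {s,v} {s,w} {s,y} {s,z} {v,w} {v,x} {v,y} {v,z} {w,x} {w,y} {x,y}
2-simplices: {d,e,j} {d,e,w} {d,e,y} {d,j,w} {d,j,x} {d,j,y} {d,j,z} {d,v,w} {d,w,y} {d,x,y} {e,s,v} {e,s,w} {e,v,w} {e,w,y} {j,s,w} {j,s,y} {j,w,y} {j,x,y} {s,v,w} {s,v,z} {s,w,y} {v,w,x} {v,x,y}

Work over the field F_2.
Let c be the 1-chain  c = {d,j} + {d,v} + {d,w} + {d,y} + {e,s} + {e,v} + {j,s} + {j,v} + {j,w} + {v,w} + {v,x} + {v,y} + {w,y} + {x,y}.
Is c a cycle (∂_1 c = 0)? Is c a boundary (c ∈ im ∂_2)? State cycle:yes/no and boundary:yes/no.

cycle:yes boundary:no

n_0=9 n_1=30 n_2=23  [Z2]
∂1: piv[de,dj,dv,dw,dx,dy,dz,es] rk=8  ker:ej,ev,ew,ey,ez,js,jv,jw,jx,jy,jz,sv,sw,sy,sz,vw,vx,vy,vz,wx,wy,xy
∂2: piv[dej,dew,dey,djw,djx,djy,djz,dvw,dwy,dxy,esv,esw,evw,jsw,jsy,svz,vwx,vxy] rk=18  ker:ewy,jwy,jxy,svw,swy
∂1c = 0
c vs im∂2: residual ≠ 0 ⇒ not boundary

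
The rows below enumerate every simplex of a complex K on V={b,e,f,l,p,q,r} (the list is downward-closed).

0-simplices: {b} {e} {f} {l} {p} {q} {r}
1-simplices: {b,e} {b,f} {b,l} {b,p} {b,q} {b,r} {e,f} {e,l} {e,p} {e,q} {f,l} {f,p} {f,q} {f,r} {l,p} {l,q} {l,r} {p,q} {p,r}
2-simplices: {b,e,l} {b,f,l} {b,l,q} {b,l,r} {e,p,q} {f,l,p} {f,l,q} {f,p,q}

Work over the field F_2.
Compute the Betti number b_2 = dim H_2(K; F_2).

n_0=7 n_1=19 n_2=8  [Z2]
∂1: piv[be,bf,bl,bp,bq,br] rk=6  ker:ef,el,ep,eq,fl,fp,fq,fr,lp,lq,lr,pq,pr
∂2: piv[bel,bfl,blq,blr,epq,flp,flq,fpq] rk=8
b_2=(8−8)−0=0

b_2=0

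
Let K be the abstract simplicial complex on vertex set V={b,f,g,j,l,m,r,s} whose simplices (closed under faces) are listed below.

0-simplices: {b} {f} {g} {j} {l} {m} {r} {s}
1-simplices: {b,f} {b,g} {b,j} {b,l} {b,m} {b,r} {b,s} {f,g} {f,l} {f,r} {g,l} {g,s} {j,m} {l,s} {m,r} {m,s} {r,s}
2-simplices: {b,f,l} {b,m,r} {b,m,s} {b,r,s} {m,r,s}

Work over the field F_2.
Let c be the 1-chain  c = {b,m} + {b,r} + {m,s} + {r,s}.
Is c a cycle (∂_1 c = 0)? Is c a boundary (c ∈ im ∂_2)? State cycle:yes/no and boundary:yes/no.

cycle:yes boundary:yes

n_0=8 n_1=17 n_2=5  [Z2]
∂1: piv[bf,bg,bj,bl,bm,br,bs] rk=7  ker:fg,fl,fr,gl,gs,jm,ls,mr,ms,rs
∂2: piv[bfl,bmr,bms,brs] rk=4  ker:mrs
∂1c = 0
c vs im∂2: reduces to 0 ⇒ boundary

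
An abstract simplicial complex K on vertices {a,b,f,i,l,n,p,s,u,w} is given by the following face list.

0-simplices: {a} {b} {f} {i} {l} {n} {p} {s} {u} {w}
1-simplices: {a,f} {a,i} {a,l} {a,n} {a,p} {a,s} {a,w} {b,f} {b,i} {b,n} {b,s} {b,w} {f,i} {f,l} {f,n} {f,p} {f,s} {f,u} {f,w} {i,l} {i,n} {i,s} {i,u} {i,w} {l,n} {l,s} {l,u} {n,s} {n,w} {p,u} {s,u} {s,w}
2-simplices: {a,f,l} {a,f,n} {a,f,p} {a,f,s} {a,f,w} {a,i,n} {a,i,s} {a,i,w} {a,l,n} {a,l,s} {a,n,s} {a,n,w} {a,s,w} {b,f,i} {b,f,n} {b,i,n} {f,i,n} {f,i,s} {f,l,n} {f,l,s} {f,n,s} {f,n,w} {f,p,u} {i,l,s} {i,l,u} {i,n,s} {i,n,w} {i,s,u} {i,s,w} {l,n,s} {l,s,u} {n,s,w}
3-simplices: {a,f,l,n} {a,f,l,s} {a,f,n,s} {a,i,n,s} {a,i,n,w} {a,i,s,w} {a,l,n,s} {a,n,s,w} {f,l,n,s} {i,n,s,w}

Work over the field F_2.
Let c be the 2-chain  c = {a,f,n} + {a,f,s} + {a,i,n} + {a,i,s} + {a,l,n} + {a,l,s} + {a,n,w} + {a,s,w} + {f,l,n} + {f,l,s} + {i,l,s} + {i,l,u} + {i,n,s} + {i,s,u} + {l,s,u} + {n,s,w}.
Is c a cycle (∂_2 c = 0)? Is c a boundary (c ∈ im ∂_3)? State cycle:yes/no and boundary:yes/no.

n_0=10 n_1=32 n_2=32 n_3=10  [Z2]
∂1: piv[af,ai,al,an,ap,as,aw,bf,fu] rk=9  ker:bi,bn,bs,bw,fi,fl,fn,fp,fs,fw,il,in,is,iu,iw,ln,ls,lu,ns,nw,pu,su,sw
∂2: piv[afl,afn,afp,afs,afw,ain,ais,aiw,aln,als,ans,anw,asw,bfi,bfn,bin,fpu,ils,ilu,isu] rk=20  ker:fin,fis,fln,fls,fns,fnw,ins,inw,isw,lns,lsu,nsw
∂3: piv[afln,afls,afns,ains,ainw,aisw,alns,answ] rk=8  ker:flns,insw
∂2c = 0
c vs im∂3: residual ≠ 0 ⇒ not boundary

cycle:yes boundary:no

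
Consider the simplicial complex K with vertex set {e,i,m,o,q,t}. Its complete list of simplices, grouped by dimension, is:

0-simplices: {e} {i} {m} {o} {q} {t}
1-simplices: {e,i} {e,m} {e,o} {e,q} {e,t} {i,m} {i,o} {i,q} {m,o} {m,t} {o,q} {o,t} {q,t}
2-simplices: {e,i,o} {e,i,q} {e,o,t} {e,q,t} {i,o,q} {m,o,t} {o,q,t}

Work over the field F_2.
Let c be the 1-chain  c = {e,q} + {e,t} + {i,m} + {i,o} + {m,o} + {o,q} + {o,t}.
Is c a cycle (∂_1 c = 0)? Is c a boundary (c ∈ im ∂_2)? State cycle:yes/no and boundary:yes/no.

cycle:yes boundary:no

n_0=6 n_1=13 n_2=7  [Z2]
∂1: piv[ei,em,eo,eq,et] rk=5  ker:im,io,iq,mo,mt,oq,ot,qt
∂2: piv[eio,eiq,eot,eqt,ioq,mot] rk=6  ker:oqt
∂1c = 0
c vs im∂2: residual ≠ 0 ⇒ not boundary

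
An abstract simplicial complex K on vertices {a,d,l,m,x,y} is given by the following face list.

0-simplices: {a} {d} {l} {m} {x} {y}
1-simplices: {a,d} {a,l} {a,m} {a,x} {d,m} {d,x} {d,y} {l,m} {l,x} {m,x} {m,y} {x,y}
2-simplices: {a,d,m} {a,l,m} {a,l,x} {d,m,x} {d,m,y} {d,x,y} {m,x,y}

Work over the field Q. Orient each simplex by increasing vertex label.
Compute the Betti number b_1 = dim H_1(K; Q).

n_0=6 n_1=12 n_2=7  [Q]
∂1: piv[ad,al,am,ax,dy] rk=5  ker:dm,dx,lm,lx,mx,my,xy
∂2: piv[adm,alm,alx,dmx,dmy,dxy] rk=6  ker:mxy
b_1=(12−5)−6=1

b_1=1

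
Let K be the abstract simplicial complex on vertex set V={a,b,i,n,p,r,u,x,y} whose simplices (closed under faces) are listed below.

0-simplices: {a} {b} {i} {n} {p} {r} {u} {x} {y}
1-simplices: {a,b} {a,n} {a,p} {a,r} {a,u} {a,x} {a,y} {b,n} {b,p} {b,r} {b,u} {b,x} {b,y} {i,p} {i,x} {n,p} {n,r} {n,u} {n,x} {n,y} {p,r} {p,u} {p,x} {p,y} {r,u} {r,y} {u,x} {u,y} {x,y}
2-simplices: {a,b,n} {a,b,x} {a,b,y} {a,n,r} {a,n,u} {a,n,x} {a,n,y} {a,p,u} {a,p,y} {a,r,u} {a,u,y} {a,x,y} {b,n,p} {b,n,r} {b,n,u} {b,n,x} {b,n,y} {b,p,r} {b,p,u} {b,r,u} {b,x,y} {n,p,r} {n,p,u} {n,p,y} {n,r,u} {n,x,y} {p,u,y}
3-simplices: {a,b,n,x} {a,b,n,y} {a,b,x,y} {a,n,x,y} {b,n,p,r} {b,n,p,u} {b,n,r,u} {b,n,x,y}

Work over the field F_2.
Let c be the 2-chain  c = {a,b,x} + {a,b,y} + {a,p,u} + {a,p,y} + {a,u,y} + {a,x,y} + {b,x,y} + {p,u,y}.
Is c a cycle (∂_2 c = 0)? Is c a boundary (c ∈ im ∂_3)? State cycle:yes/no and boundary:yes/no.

n_0=9 n_1=29 n_2=27 n_3=8  [Z2]
∂1: piv[ab,an,ap,ar,au,ax,ay,ip] rk=8  ker:bn,bp,br,bu,bx,by,ix,np,nr,nu,nx,ny,pr,pu,px,py,ru,ry,ux,uy,xy
∂2: piv[abn,abx,aby,anr,anu,anx,any,apu,apy,aru,auy,axy,bnp,bnr,bnu,bpr,bpu] rk=17  ker:bnx,bny,bru,bxy,npr,npu,npy,nru,nxy,puy
∂3: piv[abnx,abny,abxy,anxy,bnpr,bnpu,bnru] rk=7  ker:bnxy
∂2c = 0
c vs im∂3: residual ≠ 0 ⇒ not boundary

cycle:yes boundary:no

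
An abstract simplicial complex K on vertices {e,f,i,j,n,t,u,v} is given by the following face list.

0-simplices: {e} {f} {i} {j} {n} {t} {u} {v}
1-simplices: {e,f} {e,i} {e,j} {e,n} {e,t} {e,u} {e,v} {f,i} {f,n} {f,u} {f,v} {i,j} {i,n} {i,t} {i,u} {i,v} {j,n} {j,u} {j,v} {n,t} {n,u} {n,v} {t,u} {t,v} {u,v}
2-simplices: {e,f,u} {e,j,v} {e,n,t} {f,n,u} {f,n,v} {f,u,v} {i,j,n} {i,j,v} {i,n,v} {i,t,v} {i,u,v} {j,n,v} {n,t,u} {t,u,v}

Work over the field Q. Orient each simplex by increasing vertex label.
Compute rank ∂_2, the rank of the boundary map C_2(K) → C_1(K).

n_0=8 n_1=25 n_2=14  [Q]
∂1: piv[ef,ei,ej,en,et,eu,ev] rk=7  ker:fi,fn,fu,fv,ij,in,it,iu,iv,jn,ju,jv,nt,nu,nv,tu,tv,uv
∂2: piv[efu,ejv,ent,fnu,fnv,fuv,ijn,ijv,inv,itv,iuv,ntu,tuv] rk=13  ker:jnv
rk∂_2=13

rank∂_2=13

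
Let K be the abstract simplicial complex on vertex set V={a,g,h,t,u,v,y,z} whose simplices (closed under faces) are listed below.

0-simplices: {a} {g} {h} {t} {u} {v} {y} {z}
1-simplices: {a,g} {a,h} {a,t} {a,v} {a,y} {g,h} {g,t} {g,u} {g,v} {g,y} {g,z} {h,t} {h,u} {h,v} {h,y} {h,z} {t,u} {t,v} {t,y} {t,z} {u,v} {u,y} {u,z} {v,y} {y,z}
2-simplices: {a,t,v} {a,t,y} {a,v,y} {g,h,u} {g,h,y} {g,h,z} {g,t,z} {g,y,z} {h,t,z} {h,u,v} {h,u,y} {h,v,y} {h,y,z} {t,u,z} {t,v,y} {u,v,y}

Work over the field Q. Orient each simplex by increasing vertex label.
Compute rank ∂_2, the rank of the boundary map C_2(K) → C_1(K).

rank∂_2=13

n_0=8 n_1=25 n_2=16  [Q]
∂1: piv[ag,ah,at,av,ay,gu,gz] rk=7  ker:gh,gt,gv,gy,ht,hu,hv,hy,hz,tu,tv,ty,tz,uv,uy,uz,vy,yz
∂2: piv[atv,aty,avy,ghu,ghy,ghz,gtz,gyz,htz,huv,huy,hvy,tuz] rk=13  ker:hyz,tvy,uvy
rk∂_2=13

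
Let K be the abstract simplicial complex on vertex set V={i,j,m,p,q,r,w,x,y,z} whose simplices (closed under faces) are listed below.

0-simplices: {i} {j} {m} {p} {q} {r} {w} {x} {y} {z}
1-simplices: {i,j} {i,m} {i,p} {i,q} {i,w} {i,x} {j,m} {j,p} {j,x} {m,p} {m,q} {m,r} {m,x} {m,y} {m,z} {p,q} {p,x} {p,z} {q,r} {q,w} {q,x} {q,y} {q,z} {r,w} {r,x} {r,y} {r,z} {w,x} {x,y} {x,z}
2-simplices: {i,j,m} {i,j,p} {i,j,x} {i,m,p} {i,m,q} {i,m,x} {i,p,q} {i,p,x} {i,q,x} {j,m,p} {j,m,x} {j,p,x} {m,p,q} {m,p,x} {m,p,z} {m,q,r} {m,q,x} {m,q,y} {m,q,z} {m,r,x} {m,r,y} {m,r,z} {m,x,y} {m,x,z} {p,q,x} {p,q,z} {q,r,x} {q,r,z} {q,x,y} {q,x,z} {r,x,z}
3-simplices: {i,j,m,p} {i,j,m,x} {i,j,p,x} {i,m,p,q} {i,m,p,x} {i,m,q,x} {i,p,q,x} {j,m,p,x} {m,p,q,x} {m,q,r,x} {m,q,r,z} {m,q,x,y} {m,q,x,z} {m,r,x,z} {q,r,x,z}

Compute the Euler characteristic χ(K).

χ(K)=-4

n_0=10 n_1=30 n_2=31 n_3=15
χ=+10−30+31−15=-4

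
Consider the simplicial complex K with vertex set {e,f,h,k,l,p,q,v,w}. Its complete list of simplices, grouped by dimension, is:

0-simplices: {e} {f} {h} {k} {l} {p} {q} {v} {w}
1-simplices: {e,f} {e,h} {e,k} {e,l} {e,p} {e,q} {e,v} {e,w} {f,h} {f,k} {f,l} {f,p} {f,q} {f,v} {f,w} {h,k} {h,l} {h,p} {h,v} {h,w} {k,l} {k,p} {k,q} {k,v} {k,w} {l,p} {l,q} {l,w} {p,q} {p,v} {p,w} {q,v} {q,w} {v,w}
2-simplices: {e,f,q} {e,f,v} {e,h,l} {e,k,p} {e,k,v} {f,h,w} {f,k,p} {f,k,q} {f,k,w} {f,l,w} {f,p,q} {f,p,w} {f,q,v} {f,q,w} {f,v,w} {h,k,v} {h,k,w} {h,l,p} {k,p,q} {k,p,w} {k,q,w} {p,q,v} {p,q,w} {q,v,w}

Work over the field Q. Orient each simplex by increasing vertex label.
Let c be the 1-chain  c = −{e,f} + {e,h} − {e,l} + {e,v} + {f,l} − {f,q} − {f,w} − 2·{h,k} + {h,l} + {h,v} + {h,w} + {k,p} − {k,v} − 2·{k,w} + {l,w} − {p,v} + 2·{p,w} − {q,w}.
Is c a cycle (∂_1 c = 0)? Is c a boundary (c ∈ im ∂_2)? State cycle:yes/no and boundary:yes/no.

n_0=9 n_1=34 n_2=24  [Q]
∂1: piv[ef,eh,ek,el,ep,eq,ev,ew] rk=8  ker:fh,fk,fl,fp,fq,fv,fw,hk,hl,hp,hv,hw,kl,kp,kq,kv,kw,lp,lq,lw,pq,pv,pw,qv,qw,vw
∂2: piv[efq,efv,ehl,ekp,ekv,fhw,fkp,fkq,fkw,flw,fpq,fpw,fqv,fqw,fvw,hkv,hkw,hlp,pqv] rk=19  ker:kpq,kpw,kqw,pqw,qvw
∂1c = 0
c vs im∂2: reduces to 0 ⇒ boundary

cycle:yes boundary:yes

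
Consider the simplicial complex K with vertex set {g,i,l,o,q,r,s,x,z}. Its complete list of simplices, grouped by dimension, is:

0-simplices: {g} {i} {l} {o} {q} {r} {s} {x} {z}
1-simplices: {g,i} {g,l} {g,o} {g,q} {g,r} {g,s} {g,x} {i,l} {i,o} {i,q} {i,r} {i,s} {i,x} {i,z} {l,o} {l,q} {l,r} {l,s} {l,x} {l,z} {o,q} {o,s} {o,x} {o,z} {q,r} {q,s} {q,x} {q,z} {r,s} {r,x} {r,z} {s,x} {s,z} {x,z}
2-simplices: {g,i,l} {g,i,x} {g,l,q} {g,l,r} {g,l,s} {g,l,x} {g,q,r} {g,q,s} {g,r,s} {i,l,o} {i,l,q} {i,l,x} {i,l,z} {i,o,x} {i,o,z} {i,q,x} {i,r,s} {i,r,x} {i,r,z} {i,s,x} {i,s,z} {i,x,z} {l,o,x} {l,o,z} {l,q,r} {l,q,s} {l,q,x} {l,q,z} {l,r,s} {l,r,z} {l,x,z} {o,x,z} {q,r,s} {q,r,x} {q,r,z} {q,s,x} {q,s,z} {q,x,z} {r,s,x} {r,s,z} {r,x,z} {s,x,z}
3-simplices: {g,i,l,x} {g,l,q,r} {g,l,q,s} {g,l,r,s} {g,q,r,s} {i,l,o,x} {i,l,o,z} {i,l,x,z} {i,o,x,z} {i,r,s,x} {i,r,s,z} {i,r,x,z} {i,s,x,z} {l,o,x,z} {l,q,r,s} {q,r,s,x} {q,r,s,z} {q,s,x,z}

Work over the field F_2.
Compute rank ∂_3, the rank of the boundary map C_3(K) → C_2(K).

n_0=9 n_1=34 n_2=42 n_3=18  [Z2]
∂1: piv[gi,gl,go,gq,gr,gs,gx,iz] rk=8  ker:il,io,iq,ir,is,ix,lo,lq,lr,ls,lx,lz,oq,os,ox,oz,qr,qs,qx,qz,rs,rx,rz,sx,sz,xz
∂2: piv[gil,gix,glq,glr,gls,glx,gqr,gqs,grs,ilo,ilq,ilz,iox,ioz,iqx,irs,irx,irz,isx,isz,ixz,lqz,lrz] rk=23  ker:ilx,lox,loz,lqr,lqs,lqx,lrs,lxz,oxz,qrs,qrx,qrz,qsx,qsz,qxz,rsx,rsz,rxz,sxz
∂3: piv[gilx,glqr,glqs,glrs,gqrs,ilox,iloz,ilxz,ioxz,irsx,irsz,irxz,isxz,qrsx,qrsz,qsxz] rk=16  ker:loxz,lqrs
rk∂_3=16

rank∂_3=16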